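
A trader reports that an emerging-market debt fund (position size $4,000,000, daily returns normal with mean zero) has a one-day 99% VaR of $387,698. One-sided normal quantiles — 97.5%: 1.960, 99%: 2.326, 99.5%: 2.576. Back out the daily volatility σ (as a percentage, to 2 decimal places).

4.17%

VaR as a fraction: $387,698 / $4,000,000 = 9.692%.
σ = VaR / z = 9.692% / 2.326 = 4.167%.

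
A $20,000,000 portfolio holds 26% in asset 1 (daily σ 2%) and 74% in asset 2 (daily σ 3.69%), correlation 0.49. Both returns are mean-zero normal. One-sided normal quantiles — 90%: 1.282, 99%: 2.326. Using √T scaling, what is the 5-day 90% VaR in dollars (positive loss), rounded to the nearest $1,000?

σ_p = √(0.26²·2² + 0.74²·3.69² + 2·0.49·0.26·0.74·2·3.69) = 3.020%.
σ_{5d} = 3.020% × √5 = 6.753%.
VaR = 1.282 × 6.753% = 8.657%; on $20,000,000 that is $1,731,400.

$1,731,000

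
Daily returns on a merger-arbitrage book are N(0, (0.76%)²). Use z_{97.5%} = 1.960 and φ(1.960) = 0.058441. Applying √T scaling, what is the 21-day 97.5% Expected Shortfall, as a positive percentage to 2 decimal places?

8.14%

σ_{21d} = 0.76% × √21 = 3.483%.
ES multiplier = φ(z)/(1−α) = 0.058441/0.025 = 2.338.
ES = 3.483% × 2.338 = 8.143%.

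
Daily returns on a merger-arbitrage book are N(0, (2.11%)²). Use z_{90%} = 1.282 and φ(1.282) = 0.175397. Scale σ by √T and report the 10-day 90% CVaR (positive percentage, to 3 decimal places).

11.703%

σ_{10d} = 2.11% × √10 = 6.672%.
ES multiplier = φ(z)/(1−α) = 0.175397/0.1 = 1.754.
ES = 6.672% × 1.754 = 11.703%.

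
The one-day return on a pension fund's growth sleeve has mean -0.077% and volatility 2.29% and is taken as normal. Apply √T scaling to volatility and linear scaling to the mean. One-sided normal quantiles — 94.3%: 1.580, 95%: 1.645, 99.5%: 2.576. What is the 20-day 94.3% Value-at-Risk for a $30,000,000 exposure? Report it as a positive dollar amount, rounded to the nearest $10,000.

σ_{20d} = 2.29% × √20 = 10.241%; μ_{20d} = 20 × -0.077% = -1.540%.
VaR = −(-1.540%) + 1.580 × 10.241% = 17.721%.
On $30,000,000: 0.17721 × $30,000,000 = $5,316,300.

$5,320,000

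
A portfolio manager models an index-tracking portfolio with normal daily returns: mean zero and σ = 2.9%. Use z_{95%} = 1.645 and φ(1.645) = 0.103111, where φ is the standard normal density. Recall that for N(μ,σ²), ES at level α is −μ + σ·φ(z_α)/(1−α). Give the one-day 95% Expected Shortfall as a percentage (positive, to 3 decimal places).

5.980%

Tail multiplier: φ(z)/(1−α) = 0.103111 / 0.05 = 2.062.
ES = 2.9% × 2.062 = 5.980%.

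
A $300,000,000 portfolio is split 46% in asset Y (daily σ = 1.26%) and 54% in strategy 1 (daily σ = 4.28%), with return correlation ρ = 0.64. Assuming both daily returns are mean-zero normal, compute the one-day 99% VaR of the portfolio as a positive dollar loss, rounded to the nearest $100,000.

σ_p² = 0.46²·1.26² + 0.54²·4.28² + 2·0.64·0.46·0.54·1.26·4.28 = 7.3922 (%²).
σ_p = √7.3922 = 2.719%.
At 99%, z = 2.326.
VaR = 2.326 × 2.719% = 6.324%; on $300,000,000 that is $18,972,000.

$19,000,000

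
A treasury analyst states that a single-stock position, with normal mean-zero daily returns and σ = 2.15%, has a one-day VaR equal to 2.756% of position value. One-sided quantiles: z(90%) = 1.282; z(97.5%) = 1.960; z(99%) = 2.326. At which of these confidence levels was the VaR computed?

90%

Implied z = VaR/σ = 2.756 / 2.15 = 1.282.
This matches z(90%) = 1.282.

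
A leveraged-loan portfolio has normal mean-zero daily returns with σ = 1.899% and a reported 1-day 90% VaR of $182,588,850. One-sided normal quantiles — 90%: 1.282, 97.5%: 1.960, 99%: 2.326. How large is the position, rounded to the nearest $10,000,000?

VaR as a fraction of value: z·σ = 1.282 × 1.899% = 2.43452%.
Position = $182,588,850 / 0.0243452 = $7,500,000,000.

$7,500,000,000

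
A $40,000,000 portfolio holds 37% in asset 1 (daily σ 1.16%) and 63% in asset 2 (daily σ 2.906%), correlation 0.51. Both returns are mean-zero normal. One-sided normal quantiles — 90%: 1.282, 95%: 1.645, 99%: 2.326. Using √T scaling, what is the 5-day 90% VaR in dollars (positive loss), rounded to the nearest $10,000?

$2,390,000

σ_p = √(0.37²·1.16² + 0.63²·2.906² + 2·0.51·0.37·0.63·1.16·2.906) = 2.083%.
σ_{5d} = 2.083% × √5 = 4.658%.
VaR = 1.282 × 4.658% = 5.972%; on $40,000,000 that is $2,388,800.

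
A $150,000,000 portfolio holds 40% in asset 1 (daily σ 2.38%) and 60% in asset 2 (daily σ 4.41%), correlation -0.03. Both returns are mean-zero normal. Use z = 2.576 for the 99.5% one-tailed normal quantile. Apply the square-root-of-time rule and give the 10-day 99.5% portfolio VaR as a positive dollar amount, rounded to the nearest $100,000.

σ_p = √(0.4²·2.38² + 0.6²·4.41² + 2·-0.03·0.4·0.6·2.38·4.41) = 2.785%.
σ_{10d} = 2.785% × √10 = 8.807%.
VaR = 2.576 × 8.807% = 22.687%; on $150,000,000 that is $34,030,500.

$34,000,000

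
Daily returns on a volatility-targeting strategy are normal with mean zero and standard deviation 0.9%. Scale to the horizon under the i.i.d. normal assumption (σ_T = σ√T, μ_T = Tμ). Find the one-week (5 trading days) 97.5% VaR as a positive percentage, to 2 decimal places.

3.94%

At 97.5%, z = 1.960.
σ_{5d} = 0.9% × √5 = 2.012%.
VaR = 1.960 × 2.012% = 3.944%.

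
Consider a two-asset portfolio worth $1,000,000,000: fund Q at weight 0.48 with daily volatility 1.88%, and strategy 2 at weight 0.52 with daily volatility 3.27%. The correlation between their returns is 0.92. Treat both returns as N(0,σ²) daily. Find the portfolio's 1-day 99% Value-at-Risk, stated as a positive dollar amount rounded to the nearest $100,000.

σ_p² = 0.48²·1.88² + 0.52²·3.27² + 2·0.92·0.48·0.52·1.88·3.27 = 6.5291 (%²).
σ_p = √6.5291 = 2.555%.
At 99%, z = 2.326.
VaR = 2.326 × 2.555% = 5.943%; on $1,000,000,000 that is $59,430,000.

$59,400,000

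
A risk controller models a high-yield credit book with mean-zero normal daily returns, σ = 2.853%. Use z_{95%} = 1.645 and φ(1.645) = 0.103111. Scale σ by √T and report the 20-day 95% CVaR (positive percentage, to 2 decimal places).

σ_{20d} = 2.853% × √20 = 12.759%.
ES multiplier = φ(z)/(1−α) = 0.103111/0.05 = 2.062.
ES = 12.759% × 2.062 = 26.309%.

26.31%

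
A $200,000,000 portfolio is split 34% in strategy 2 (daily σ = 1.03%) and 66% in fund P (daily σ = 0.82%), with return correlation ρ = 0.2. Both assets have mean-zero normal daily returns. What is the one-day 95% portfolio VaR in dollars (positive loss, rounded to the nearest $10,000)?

σ_p² = 0.34²·1.03² + 0.66²·0.82² + 2·0.2·0.34·0.66·1.03·0.82 = 0.4913 (%²).
σ_p = √0.4913 = 0.701%.
At 95%, z = 1.645.
VaR = 1.645 × 0.701% = 1.153%; on $200,000,000 that is $2,306,000.

$2,310,000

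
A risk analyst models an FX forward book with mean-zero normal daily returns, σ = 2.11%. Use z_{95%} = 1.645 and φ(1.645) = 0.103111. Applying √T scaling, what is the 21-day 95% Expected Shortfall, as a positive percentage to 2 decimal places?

19.94%

σ_{21d} = 2.11% × √21 = 9.669%.
ES multiplier = φ(z)/(1−α) = 0.103111/0.05 = 2.062.
ES = 9.669% × 2.062 = 19.937%.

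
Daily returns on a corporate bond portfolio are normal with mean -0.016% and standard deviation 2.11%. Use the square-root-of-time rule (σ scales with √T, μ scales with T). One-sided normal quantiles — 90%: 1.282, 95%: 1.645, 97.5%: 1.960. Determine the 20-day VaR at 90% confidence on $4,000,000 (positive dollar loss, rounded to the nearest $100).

$496,700

σ_{20d} = 2.11% × √20 = 9.436%; μ_{20d} = 20 × -0.016% = -0.320%.
VaR = −(-0.320%) + 1.282 × 9.436% = 12.417%.
On $4,000,000: 0.12417 × $4,000,000 = $496,680.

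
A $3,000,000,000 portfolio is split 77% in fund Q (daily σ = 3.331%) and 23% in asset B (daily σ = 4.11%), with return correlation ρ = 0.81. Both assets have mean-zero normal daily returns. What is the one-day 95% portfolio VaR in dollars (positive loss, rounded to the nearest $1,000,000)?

σ_p² = 0.77²·3.331² + 0.23²·4.11² + 2·0.81·0.77·0.23·3.331·4.11 = 11.4000 (%²).
σ_p = √11.4000 = 3.376%.
At 95%, z = 1.645.
VaR = 1.645 × 3.376% = 5.554%; on $3,000,000,000 that is $166,620,000.

$167,000,000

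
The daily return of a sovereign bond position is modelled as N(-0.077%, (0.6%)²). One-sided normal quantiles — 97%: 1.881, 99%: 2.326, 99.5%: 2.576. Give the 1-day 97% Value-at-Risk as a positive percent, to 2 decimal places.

1.21%

VaR = −μ + z·σ = −(-0.077%) + 1.881 × 0.6% = 1.206%.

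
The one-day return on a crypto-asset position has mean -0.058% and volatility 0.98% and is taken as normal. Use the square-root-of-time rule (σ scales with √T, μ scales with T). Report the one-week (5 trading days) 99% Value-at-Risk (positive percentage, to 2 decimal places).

At 99%, z = 2.326.
σ_{5d} = 0.98% × √5 = 2.191%; μ_{5d} = 5 × -0.058% = -0.290%.
VaR = −(-0.290%) + 2.326 × 2.191% = 5.386%.

5.39%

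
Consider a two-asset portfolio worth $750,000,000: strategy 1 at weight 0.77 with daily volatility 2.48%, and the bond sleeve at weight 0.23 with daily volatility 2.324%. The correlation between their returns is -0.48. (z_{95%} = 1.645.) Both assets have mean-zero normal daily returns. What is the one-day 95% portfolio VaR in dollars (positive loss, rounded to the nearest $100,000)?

σ_p² = 0.77²·2.48² + 0.23²·2.324² + 2·-0.48·0.77·0.23·2.48·2.324 = 2.9524 (%²).
σ_p = √2.9524 = 1.718%.
VaR = 1.645 × 1.718% = 2.826%; on $750,000,000 that is $21,195,000.

$21,200,000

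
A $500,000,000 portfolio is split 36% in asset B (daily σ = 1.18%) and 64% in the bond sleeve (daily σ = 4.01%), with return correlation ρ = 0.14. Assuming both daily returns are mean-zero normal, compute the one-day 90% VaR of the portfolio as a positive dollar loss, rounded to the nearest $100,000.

σ_p² = 0.36²·1.18² + 0.64²·4.01² + 2·0.14·0.36·0.64·1.18·4.01 = 7.0721 (%²).
σ_p = √7.0721 = 2.659%.
At 90%, z = 1.282.
VaR = 1.282 × 2.659% = 3.409%; on $500,000,000 that is $17,045,000.

$17,000,000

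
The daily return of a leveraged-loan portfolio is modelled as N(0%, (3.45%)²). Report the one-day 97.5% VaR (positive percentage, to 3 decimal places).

At 97.5% one-sided, z = 1.960.
VaR = z·σ = 1.960 × 3.45% = 6.762%.

6.762%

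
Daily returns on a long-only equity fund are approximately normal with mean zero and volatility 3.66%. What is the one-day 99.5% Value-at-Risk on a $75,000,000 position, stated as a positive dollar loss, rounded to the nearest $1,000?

At 99.5% one-sided, z = 2.576.
VaR = z·σ = 2.576 × 3.66% = 9.428%.
On $75,000,000: 0.09428 × $75,000,000 = $7,071,000.

$7,071,000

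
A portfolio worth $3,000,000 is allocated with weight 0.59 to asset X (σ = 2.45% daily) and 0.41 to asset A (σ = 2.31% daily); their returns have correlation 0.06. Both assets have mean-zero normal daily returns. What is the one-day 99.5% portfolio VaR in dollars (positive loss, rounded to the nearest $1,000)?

$137,000

σ_p² = 0.59²·2.45² + 0.41²·2.31² + 2·0.06·0.59·0.41·2.45·2.31 = 3.1508 (%²).
σ_p = √3.1508 = 1.775%.
At 99.5%, z = 2.576.
VaR = 2.576 × 1.775% = 4.572%; on $3,000,000 that is $137,160.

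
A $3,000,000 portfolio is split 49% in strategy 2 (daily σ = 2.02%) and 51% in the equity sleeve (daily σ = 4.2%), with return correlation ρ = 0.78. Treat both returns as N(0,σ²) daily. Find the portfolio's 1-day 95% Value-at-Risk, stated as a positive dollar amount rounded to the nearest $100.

σ_p² = 0.49²·2.02² + 0.51²·4.2² + 2·0.78·0.49·0.51·2.02·4.2 = 8.8753 (%²).
σ_p = √8.8753 = 2.979%.
At 95%, z = 1.645.
VaR = 1.645 × 2.979% = 4.900%; on $3,000,000 that is $147,000.

$147,000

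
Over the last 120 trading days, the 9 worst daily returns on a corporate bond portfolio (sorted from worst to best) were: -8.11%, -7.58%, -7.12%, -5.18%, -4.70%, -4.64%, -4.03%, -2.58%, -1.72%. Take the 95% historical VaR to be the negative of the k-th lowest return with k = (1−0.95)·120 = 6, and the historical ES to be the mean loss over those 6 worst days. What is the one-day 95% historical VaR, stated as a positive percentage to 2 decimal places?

4.64%

k = 6; the 6th lowest return is -4.64%, so VaR = 4.64%.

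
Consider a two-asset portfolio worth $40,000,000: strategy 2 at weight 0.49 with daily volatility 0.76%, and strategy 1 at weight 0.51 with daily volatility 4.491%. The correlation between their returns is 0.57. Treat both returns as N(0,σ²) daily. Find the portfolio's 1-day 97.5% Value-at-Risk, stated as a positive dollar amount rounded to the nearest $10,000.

σ_p² = 0.49²·0.76² + 0.51²·4.491² + 2·0.57·0.49·0.51·0.76·4.491 = 6.3570 (%²).
σ_p = √6.3570 = 2.521%.
At 97.5%, z = 1.960.
VaR = 1.960 × 2.521% = 4.941%; on $40,000,000 that is $1,976,400.

$1,980,000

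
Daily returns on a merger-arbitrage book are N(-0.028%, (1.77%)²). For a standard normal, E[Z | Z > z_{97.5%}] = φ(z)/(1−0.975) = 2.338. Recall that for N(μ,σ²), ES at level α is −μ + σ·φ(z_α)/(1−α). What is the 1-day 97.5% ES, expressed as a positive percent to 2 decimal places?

4.17%

ES = −(-0.028%) + 1.77% × 2.338 = 4.166%.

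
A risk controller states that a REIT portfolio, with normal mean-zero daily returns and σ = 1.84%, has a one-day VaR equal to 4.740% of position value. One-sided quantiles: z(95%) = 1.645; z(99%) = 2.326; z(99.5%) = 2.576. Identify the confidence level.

99.5%

Implied z = VaR/σ = 4.740 / 1.84 = 2.576.
This matches z(99.5%) = 2.576.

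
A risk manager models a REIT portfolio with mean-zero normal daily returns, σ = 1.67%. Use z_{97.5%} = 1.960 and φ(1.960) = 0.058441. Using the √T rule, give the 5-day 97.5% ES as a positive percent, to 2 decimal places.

σ_{5d} = 1.67% × √5 = 3.734%.
ES multiplier = φ(z)/(1−α) = 0.058441/0.025 = 2.338.
ES = 3.734% × 2.338 = 8.730%.

8.73%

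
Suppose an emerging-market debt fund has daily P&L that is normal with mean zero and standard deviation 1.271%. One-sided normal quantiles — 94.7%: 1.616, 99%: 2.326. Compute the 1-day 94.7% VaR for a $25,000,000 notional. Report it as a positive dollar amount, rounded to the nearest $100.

$513,500

VaR = z·σ = 1.616 × 1.271% = 2.054%.
On $25,000,000: 0.02054 × $25,000,000 = $513,500.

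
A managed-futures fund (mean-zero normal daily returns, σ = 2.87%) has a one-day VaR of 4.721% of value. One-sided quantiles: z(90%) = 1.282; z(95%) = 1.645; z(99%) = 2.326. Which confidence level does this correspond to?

95%

Implied z = VaR/σ = 4.721 / 2.87 = 1.645.
This matches z(95%) = 1.645.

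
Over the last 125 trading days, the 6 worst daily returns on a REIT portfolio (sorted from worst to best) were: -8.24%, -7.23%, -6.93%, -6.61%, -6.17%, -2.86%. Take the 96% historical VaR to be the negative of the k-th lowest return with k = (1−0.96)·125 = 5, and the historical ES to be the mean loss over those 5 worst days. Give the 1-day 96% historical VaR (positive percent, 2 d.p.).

6.17%

k = 5; the 5th lowest return is -6.17%, so VaR = 6.17%.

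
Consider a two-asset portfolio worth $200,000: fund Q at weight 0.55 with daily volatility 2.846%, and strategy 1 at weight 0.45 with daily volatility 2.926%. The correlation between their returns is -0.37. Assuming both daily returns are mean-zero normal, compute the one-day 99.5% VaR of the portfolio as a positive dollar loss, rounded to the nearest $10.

$8,400

σ_p² = 0.55²·2.846² + 0.45²·2.926² + 2·-0.37·0.55·0.45·2.846·2.926 = 2.6587 (%²).
σ_p = √2.6587 = 1.631%.
At 99.5%, z = 2.576.
VaR = 2.576 × 1.631% = 4.201%; on $200,000 that is $8,402.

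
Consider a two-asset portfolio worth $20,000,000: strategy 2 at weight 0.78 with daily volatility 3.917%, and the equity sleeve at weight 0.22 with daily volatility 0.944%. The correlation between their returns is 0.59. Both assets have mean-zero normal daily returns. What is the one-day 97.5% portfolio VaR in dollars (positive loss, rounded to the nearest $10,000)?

$1,250,000

σ_p² = 0.78²·3.917² + 0.22²·0.944² + 2·0.59·0.78·0.22·3.917·0.944 = 10.1265 (%²).
σ_p = √10.1265 = 3.182%.
At 97.5%, z = 1.960.
VaR = 1.960 × 3.182% = 6.237%; on $20,000,000 that is $1,247,400.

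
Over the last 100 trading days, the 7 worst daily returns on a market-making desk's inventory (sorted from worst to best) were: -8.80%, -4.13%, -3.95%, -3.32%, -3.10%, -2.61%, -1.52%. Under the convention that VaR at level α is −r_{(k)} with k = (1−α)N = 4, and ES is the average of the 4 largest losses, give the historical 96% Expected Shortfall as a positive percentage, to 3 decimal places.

5.050%

The 4 worst returns sum to -20.20%.
ES = −(-20.20%) / 4 = 5.05% ≈ 5.050%.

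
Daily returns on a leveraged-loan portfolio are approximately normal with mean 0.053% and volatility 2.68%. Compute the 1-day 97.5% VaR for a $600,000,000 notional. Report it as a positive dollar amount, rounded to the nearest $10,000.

At 97.5% one-sided, z = 1.960.
VaR = −μ + z·σ = −(0.053%) + 1.960 × 2.68% = 5.200%.
On $600,000,000: 0.05200 × $600,000,000 = $31,200,000.

$31,200,000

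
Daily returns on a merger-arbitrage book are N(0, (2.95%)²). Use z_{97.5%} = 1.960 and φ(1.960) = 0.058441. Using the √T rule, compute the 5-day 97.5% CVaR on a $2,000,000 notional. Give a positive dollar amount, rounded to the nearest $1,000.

$308,000

σ_{5d} = 2.95% × √5 = 6.596%.
ES multiplier = φ(z)/(1−α) = 0.058441/0.025 = 2.338.
ES = 6.596% × 2.338 = 15.421%; on $2,000,000: $308,420.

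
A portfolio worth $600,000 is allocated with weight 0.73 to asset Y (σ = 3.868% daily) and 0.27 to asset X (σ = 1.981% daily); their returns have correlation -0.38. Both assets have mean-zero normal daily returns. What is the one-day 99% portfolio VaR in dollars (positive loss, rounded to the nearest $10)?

σ_p² = 0.73²·3.868² + 0.27²·1.981² + 2·-0.38·0.73·0.27·3.868·1.981 = 7.1112 (%²).
σ_p = √7.1112 = 2.667%.
At 99%, z = 2.326.
VaR = 2.326 × 2.667% = 6.203%; on $600,000 that is $37,218.

$37,220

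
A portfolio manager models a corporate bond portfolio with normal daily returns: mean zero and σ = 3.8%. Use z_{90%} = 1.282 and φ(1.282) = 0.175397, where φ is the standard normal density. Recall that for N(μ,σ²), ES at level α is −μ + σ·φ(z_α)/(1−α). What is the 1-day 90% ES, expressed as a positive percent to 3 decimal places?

Tail multiplier: φ(z)/(1−α) = 0.175397 / 0.1 = 1.754.
ES = 3.8% × 1.754 = 6.665%.

6.665%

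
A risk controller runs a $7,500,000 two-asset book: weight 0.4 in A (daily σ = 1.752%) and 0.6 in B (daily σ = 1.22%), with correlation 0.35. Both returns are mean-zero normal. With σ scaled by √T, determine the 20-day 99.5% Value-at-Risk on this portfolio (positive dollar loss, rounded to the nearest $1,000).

$1,017,000

σ_p = √(0.4²·1.752² + 0.6²·1.22² + 2·0.35·0.4·0.6·1.752·1.22) = 1.177%.
σ_{20d} = 1.177% × √20 = 5.264%.
z(99.5%) = 2.576.
VaR = 2.576 × 5.264% = 13.560%; on $7,500,000 that is $1,017,000.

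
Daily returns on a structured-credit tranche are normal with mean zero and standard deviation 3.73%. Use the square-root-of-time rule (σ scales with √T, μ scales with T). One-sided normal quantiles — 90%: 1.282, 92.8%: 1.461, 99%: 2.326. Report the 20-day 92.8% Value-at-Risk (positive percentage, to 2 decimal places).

24.37%

σ_{20d} = 3.73% × √20 = 16.681%.
VaR = 1.461 × 16.681% = 24.371%.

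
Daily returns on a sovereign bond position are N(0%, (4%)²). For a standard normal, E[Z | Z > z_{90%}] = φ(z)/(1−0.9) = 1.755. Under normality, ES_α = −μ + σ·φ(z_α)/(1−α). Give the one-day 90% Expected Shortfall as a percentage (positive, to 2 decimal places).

ES = 4% × 1.755 = 7.020%.

7.02%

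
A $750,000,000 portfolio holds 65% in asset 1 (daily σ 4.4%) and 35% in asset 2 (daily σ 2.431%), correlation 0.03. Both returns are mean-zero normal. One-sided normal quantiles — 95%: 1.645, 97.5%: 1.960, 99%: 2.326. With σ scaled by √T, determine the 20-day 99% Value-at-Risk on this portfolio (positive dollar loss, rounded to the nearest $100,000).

$234,700,000

σ_p = √(0.65²·4.4² + 0.35²·2.431² + 2·0.03·0.65·0.35·4.4·2.431) = 3.008%.
σ_{20d} = 3.008% × √20 = 13.452%.
VaR = 2.326 × 13.452% = 31.289%; on $750,000,000 that is $234,667,500.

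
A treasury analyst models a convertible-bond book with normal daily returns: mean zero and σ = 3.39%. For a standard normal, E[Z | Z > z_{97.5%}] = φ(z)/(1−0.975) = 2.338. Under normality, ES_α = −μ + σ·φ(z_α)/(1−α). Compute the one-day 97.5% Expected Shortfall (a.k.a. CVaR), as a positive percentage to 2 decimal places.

7.93%

ES = 3.39% × 2.338 = 7.926%.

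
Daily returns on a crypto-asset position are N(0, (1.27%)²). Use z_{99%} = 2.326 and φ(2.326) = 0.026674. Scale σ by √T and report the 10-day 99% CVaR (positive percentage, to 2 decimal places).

σ_{10d} = 1.27% × √10 = 4.016%.
ES multiplier = φ(z)/(1−α) = 0.026674/0.01 = 2.667.
ES = 4.016% × 2.667 = 10.711%.

10.71%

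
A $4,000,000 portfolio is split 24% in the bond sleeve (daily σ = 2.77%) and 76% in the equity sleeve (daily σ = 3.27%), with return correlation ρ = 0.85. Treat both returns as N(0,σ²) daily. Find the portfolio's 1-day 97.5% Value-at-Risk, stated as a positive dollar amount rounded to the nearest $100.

σ_p² = 0.24²·2.77² + 0.76²·3.27² + 2·0.85·0.24·0.76·2.77·3.27 = 9.4269 (%²).
σ_p = √9.4269 = 3.070%.
At 97.5%, z = 1.960.
VaR = 1.960 × 3.070% = 6.017%; on $4,000,000 that is $240,680.

$240,700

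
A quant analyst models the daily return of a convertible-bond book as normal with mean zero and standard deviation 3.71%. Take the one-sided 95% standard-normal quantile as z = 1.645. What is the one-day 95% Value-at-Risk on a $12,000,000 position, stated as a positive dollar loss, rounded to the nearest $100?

$732,400

VaR = z·σ = 1.645 × 3.71% = 6.103%.
On $12,000,000: 0.06103 × $12,000,000 = $732,360.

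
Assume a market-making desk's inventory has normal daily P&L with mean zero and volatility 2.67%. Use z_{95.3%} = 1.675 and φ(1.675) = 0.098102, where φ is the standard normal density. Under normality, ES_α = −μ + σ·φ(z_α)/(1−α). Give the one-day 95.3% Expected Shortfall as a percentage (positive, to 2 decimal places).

Tail multiplier: φ(z)/(1−α) = 0.098102 / 0.047 = 2.087.
ES = 2.67% × 2.087 = 5.572%.

5.57%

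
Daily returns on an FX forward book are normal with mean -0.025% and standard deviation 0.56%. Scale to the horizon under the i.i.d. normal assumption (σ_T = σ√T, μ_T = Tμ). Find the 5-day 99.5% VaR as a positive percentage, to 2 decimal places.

At 99.5%, z = 2.576.
σ_{5d} = 0.56% × √5 = 1.252%; μ_{5d} = 5 × -0.025% = -0.125%.
VaR = −(-0.125%) + 2.576 × 1.252% = 3.350%.

3.35%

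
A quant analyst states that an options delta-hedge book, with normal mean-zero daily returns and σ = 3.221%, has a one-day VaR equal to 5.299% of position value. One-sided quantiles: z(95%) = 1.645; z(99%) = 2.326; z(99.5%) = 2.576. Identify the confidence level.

Implied z = VaR/σ = 5.299 / 3.221 = 1.645.
This matches z(95%) = 1.645.

95%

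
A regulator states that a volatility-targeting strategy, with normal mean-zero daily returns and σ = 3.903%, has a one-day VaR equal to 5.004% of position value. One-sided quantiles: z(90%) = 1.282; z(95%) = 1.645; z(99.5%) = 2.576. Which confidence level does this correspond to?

90%

Implied z = VaR/σ = 5.004 / 3.903 = 1.282.
This matches z(90%) = 1.282.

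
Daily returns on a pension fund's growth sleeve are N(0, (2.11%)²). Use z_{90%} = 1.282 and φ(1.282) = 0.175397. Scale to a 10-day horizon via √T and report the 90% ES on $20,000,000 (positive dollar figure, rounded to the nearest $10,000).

σ_{10d} = 2.11% × √10 = 6.672%.
ES multiplier = φ(z)/(1−α) = 0.175397/0.1 = 1.754.
ES = 6.672% × 1.754 = 11.703%; on $20,000,000: $2,340,600.

$2,340,000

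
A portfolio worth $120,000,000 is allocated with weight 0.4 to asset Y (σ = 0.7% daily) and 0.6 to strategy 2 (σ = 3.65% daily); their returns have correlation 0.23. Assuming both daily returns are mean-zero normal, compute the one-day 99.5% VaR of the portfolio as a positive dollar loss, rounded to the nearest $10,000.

$7,020,000

σ_p² = 0.4²·0.7² + 0.6²·3.65² + 2·0.23·0.4·0.6·0.7·3.65 = 5.1566 (%²).
σ_p = √5.1566 = 2.271%.
At 99.5%, z = 2.576.
VaR = 2.576 × 2.271% = 5.850%; on $120,000,000 that is $7,020,000.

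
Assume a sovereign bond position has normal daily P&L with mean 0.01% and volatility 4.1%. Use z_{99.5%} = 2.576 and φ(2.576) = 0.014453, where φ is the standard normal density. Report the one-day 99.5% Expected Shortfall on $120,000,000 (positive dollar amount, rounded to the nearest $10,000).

Tail multiplier: φ(z)/(1−α) = 0.014453 / 0.005 = 2.891.
ES = −(0.01%) + 4.1% × 2.891 = 11.843%.
On $120,000,000: 0.11843 × $120,000,000 = $14,211,600.

$14,210,000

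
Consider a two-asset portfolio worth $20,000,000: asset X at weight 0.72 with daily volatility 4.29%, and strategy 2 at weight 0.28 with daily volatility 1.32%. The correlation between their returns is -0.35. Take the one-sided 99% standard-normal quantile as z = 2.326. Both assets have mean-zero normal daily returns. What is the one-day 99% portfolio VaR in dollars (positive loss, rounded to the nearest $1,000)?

σ_p² = 0.72²·4.29² + 0.28²·1.32² + 2·-0.35·0.72·0.28·4.29·1.32 = 8.8782 (%²).
σ_p = √8.8782 = 2.980%.
VaR = 2.326 × 2.980% = 6.931%; on $20,000,000 that is $1,386,200.

$1,386,000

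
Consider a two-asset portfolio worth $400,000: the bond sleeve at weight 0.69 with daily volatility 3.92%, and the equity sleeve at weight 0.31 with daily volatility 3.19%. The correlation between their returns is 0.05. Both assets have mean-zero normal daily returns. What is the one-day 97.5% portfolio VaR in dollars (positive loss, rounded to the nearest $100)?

$22,900

σ_p² = 0.69²·3.92² + 0.31²·3.19² + 2·0.05·0.69·0.31·3.92·3.19 = 8.5613 (%²).
σ_p = √8.5613 = 2.926%.
At 97.5%, z = 1.960.
VaR = 1.960 × 2.926% = 5.735%; on $400,000 that is $22,940.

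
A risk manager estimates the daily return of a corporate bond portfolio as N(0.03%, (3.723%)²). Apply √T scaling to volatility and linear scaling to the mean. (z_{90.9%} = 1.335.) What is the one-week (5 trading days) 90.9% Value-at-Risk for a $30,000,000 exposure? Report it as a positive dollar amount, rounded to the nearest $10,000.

σ_{5d} = 3.723% × √5 = 8.325%; μ_{5d} = 5 × 0.03% = 0.150%.
VaR = −(0.150%) + 1.335 × 8.325% = 10.964%.
On $30,000,000: 0.10964 × $30,000,000 = $3,289,200.

$3,290,000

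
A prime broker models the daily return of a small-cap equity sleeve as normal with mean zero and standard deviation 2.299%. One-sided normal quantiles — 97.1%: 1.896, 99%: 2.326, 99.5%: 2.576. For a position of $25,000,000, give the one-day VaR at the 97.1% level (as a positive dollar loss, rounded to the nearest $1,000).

VaR = z·σ = 1.896 × 2.299% = 4.359%.
On $25,000,000: 0.04359 × $25,000,000 = $1,089,750.

$1,090,000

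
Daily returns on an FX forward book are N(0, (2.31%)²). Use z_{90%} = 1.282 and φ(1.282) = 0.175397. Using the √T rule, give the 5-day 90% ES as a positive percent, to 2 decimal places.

σ_{5d} = 2.31% × √5 = 5.165%.
ES multiplier = φ(z)/(1−α) = 0.175397/0.1 = 1.754.
ES = 5.165% × 1.754 = 9.059%.

9.06%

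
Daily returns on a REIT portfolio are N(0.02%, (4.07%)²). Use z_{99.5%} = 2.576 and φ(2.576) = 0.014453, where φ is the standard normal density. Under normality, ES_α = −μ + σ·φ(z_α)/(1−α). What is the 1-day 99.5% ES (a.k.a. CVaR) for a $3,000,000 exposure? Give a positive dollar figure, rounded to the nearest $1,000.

$352,000

Tail multiplier: φ(z)/(1−α) = 0.014453 / 0.005 = 2.891.
ES = −(0.02%) + 4.07% × 2.891 = 11.746%.
On $3,000,000: 0.11746 × $3,000,000 = $352,380.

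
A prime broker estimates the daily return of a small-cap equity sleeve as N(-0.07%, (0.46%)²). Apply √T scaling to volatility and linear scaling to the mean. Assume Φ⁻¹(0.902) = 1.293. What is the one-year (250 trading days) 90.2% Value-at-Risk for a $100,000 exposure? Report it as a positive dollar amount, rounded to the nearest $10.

σ_{250d} = 0.46% × √250 = 7.273%; μ_{250d} = 250 × -0.07% = -17.500%.
VaR = −(-17.500%) + 1.293 × 7.273% = 26.904%.
On $100,000: 0.26904 × $100,000 = $26,904.

$26,900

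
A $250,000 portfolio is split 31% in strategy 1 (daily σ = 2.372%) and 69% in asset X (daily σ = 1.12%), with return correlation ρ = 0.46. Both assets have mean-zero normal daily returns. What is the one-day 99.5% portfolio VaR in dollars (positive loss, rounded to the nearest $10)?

σ_p² = 0.31²·2.372² + 0.69²·1.12² + 2·0.46·0.31·0.69·2.372·1.12 = 1.6607 (%²).
σ_p = √1.6607 = 1.289%.
At 99.5%, z = 2.576.
VaR = 2.576 × 1.289% = 3.320%; on $250,000 that is $8,300.

$8,300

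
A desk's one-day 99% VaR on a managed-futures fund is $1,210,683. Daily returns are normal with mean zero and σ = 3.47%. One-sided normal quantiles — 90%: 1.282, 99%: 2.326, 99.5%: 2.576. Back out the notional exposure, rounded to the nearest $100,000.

$15,000,000

VaR as a fraction of value: z·σ = 2.326 × 3.47% = 8.07122%.
Position = $1,210,683 / 0.0807122 = $15,000,000.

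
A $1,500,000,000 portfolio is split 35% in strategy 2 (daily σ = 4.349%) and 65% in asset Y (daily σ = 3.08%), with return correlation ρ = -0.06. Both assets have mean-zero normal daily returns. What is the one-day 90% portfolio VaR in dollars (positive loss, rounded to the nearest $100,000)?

σ_p² = 0.35²·4.349² + 0.65²·3.08² + 2·-0.06·0.35·0.65·4.349·3.08 = 5.9593 (%²).
σ_p = √5.9593 = 2.441%.
At 90%, z = 1.282.
VaR = 1.282 × 2.441% = 3.129%; on $1,500,000,000 that is $46,935,000.

$46,900,000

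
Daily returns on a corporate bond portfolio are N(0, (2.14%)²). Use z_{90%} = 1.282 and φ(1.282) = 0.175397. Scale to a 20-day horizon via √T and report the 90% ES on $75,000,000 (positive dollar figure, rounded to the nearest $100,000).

$12,600,000

σ_{20d} = 2.14% × √20 = 9.570%.
ES multiplier = φ(z)/(1−α) = 0.175397/0.1 = 1.754.
ES = 9.570% × 1.754 = 16.786%; on $75,000,000: $12,589,500.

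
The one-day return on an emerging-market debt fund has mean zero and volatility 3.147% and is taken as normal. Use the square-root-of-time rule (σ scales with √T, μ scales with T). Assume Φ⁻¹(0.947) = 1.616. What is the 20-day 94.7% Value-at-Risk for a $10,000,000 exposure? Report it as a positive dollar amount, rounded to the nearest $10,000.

$2,270,000

σ_{20d} = 3.147% × √20 = 14.074%.
VaR = 1.616 × 14.074% = 22.744%.
On $10,000,000: 0.22744 × $10,000,000 = $2,274,400.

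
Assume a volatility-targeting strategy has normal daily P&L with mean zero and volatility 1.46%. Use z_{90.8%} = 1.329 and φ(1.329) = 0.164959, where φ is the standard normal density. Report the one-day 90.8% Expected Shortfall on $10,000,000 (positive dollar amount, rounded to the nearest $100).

$261,800

Tail multiplier: φ(z)/(1−α) = 0.164959 / 0.092 = 1.793.
ES = 1.46% × 1.793 = 2.618%.
On $10,000,000: 0.02618 × $10,000,000 = $261,800.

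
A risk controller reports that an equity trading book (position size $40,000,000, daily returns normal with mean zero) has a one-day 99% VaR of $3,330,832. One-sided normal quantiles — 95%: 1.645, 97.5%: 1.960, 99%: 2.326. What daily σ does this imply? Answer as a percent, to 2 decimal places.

3.58%

VaR as a fraction: $3,330,832 / $40,000,000 = 8.327%.
σ = VaR / z = 8.327% / 2.326 = 3.580%.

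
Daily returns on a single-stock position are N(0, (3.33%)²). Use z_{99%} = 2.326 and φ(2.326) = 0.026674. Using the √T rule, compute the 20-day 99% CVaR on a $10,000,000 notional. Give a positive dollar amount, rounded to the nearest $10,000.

σ_{20d} = 3.33% × √20 = 14.892%.
ES multiplier = φ(z)/(1−α) = 0.026674/0.01 = 2.667.
ES = 14.892% × 2.667 = 39.717%; on $10,000,000: $3,971,700.

$3,970,000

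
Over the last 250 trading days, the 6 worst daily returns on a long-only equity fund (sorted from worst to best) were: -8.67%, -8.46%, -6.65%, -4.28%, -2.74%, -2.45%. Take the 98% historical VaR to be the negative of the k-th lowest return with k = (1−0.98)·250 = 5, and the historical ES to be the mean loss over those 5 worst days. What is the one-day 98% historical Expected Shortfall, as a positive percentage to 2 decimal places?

6.16%

The 5 worst returns sum to -30.80%.
ES = −(-30.80%) / 5 = 6.16%.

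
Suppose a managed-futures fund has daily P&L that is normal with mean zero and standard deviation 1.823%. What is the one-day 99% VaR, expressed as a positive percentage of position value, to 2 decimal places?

At 99% one-sided, z = 2.326.
VaR = z·σ = 2.326 × 1.823% = 4.240%.

4.24%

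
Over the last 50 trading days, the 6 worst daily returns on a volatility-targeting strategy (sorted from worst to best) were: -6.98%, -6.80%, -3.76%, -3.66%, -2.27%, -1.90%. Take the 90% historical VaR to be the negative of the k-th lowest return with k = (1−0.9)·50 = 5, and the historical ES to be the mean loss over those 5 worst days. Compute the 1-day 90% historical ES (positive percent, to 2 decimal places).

The 5 worst returns sum to -23.47%.
ES = −(-23.47%) / 5 = 4.694% ≈ 4.69%.

4.69%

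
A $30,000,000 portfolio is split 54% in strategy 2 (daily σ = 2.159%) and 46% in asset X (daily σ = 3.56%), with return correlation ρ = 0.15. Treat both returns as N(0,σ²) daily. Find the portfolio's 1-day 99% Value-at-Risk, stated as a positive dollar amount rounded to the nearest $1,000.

$1,499,000

σ_p² = 0.54²·2.159² + 0.46²·3.56² + 2·0.15·0.54·0.46·2.159·3.56 = 4.6137 (%²).
σ_p = √4.6137 = 2.148%.
At 99%, z = 2.326.
VaR = 2.326 × 2.148% = 4.996%; on $30,000,000 that is $1,498,800.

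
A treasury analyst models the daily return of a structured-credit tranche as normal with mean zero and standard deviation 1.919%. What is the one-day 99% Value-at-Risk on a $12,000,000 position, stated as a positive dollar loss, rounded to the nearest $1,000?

At 99% one-sided, z = 2.326.
VaR = z·σ = 2.326 × 1.919% = 4.464%.
On $12,000,000: 0.04464 × $12,000,000 = $535,680.

$536,000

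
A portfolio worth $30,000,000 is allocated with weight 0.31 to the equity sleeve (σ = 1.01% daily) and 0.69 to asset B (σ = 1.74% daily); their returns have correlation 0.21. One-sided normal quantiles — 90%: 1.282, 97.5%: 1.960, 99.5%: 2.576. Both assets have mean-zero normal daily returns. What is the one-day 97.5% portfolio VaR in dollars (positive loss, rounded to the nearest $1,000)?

σ_p² = 0.31²·1.01² + 0.69²·1.74² + 2·0.21·0.31·0.69·1.01·1.74 = 1.6974 (%²).
σ_p = √1.6974 = 1.303%.
VaR = 1.960 × 1.303% = 2.554%; on $30,000,000 that is $766,200.

$766,000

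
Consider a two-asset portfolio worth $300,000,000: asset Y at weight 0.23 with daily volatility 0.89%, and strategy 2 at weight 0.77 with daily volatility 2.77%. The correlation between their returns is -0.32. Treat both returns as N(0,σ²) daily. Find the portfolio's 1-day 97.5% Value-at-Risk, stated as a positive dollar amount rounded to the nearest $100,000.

σ_p² = 0.23²·0.89² + 0.77²·2.77² + 2·-0.32·0.23·0.77·0.89·2.77 = 4.3117 (%²).
σ_p = √4.3117 = 2.076%.
At 97.5%, z = 1.960.
VaR = 1.960 × 2.076% = 4.069%; on $300,000,000 that is $12,207,000.

$12,200,000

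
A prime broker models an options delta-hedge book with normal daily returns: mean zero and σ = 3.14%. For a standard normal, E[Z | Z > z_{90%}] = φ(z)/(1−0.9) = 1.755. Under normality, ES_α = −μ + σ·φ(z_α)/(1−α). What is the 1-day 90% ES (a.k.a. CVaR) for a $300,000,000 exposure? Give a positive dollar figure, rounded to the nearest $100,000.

$16,500,000

ES = 3.14% × 1.755 = 5.511%.
On $300,000,000: 0.05511 × $300,000,000 = $16,533,000.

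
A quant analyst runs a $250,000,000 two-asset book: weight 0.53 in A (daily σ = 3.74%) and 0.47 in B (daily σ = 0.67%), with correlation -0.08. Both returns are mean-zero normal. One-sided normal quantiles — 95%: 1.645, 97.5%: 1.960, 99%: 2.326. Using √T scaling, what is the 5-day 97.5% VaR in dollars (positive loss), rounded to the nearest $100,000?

σ_p = √(0.53²·3.74² + 0.47²·0.67² + 2·-0.08·0.53·0.47·3.74·0.67) = 1.982%.
σ_{5d} = 1.982% × √5 = 4.432%.
VaR = 1.960 × 4.432% = 8.687%; on $250,000,000 that is $21,717,500.

$21,700,000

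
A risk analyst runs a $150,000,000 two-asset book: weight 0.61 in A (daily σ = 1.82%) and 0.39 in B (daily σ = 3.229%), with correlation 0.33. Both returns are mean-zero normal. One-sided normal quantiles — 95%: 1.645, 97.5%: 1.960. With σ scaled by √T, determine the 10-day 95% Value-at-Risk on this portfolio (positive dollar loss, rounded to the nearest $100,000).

$15,100,000

σ_p = √(0.61²·1.82² + 0.39²·3.229² + 2·0.33·0.61·0.39·1.82·3.229) = 1.934%.
σ_{10d} = 1.934% × √10 = 6.116%.
VaR = 1.645 × 6.116% = 10.061%; on $150,000,000 that is $15,091,500.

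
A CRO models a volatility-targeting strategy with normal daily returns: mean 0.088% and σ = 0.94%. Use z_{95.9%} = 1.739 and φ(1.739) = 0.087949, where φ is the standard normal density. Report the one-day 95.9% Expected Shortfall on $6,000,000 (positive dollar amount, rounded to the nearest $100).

Tail multiplier: φ(z)/(1−α) = 0.087949 / 0.041 = 2.145.
ES = −(0.088%) + 0.94% × 2.145 = 1.928%.
On $6,000,000: 0.01928 × $6,000,000 = $115,680.

$115,700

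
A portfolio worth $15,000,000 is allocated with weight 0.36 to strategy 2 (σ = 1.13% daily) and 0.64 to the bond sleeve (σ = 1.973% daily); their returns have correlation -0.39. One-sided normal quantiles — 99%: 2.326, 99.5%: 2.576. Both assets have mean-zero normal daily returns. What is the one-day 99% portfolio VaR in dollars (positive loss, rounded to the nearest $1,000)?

σ_p² = 0.36²·1.13² + 0.64²·1.973² + 2·-0.39·0.36·0.64·1.13·1.973 = 1.3593 (%²).
σ_p = √1.3593 = 1.166%.
VaR = 2.326 × 1.166% = 2.712%; on $15,000,000 that is $406,800.

$407,000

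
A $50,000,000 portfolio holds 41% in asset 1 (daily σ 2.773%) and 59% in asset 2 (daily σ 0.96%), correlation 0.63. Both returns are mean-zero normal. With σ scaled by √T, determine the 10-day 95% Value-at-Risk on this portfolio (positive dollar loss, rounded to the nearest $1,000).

$4,050,000

σ_p = √(0.41²·2.773² + 0.59²·0.96² + 2·0.63·0.41·0.59·2.773·0.96) = 1.557%.
σ_{10d} = 1.557% × √10 = 4.924%.
z(95%) = 1.645.
VaR = 1.645 × 4.924% = 8.100%; on $50,000,000 that is $4,050,000.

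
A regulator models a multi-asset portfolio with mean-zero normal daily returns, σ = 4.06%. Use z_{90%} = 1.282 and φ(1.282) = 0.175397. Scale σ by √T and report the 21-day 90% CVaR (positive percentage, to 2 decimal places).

32.63%

σ_{21d} = 4.06% × √21 = 18.605%.
ES multiplier = φ(z)/(1−α) = 0.175397/0.1 = 1.754.
ES = 18.605% × 1.754 = 32.633%.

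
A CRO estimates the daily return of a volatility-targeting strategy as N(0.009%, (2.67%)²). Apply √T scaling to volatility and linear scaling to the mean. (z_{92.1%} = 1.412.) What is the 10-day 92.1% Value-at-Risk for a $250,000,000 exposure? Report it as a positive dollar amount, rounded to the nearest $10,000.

σ_{10d} = 2.67% × √10 = 8.443%; μ_{10d} = 10 × 0.009% = 0.090%.
VaR = −(0.090%) + 1.412 × 8.443% = 11.832%.
On $250,000,000: 0.11832 × $250,000,000 = $29,580,000.

$29,580,000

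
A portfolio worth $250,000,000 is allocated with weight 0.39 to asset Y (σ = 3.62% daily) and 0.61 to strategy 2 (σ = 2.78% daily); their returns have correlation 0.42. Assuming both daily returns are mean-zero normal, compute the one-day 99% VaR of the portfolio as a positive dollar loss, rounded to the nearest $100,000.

σ_p² = 0.39²·3.62² + 0.61²·2.78² + 2·0.42·0.39·0.61·3.62·2.78 = 6.8800 (%²).
σ_p = √6.8800 = 2.623%.
At 99%, z = 2.326.
VaR = 2.326 × 2.623% = 6.101%; on $250,000,000 that is $15,252,500.

$15,300,000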